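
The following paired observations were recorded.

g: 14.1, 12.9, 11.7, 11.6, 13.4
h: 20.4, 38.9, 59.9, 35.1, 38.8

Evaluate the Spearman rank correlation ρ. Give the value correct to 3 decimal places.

-0.400

Rank g: 5, 3, 2, 1, 4
Rank h: 1, 4, 5, 2, 3
d = rank(g) − rank(h): 4, -1, -3, -1, 1; Σd² = 28
ρ = 1 − 6Σd² / [n(n²−1)] = 1 − 6×28 / (5×24) = 1 − 168/120 ≈ -0.400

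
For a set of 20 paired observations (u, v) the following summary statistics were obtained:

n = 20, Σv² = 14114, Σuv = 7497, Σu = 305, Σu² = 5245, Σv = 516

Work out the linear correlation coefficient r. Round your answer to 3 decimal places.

r = (nΣuv − ΣuΣv) / √[(nΣu² − (Σu)²)(nΣv² − (Σv)²)]
Numerator: 20×7497 − 305×516 = -7440
Denominator: √[(104900 − 93025)(282280 − 266256)] = √[11875 × 16024] = 13794.3829
r = -7440 / 13794.3829 ≈ -0.539

-0.539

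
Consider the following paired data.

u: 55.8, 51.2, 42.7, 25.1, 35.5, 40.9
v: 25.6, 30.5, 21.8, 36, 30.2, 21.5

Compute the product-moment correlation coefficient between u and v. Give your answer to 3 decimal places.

-0.504

n = 6, Σu = 251.2, Σv = 165.6, Σu² = 11121.44, Σv² = 4731.14, Σuv = 6775.99
nΣuv − ΣuΣv = 40655.94 − 41598.72 = -942.78
nΣu² − (Σu)² = 66728.64 − 63101.44 = 3627.2; nΣv² − (Σv)² = 28386.84 − 27423.36 = 963.48
r = -942.78 / √(3627.2 × 963.48) = -942.78 / 1869.4209 ≈ -0.504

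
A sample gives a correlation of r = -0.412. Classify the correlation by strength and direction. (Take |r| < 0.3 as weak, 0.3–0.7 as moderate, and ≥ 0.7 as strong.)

r = -0.412 < 0 so the relationship is negative.
|r| = 0.412, which falls in the moderate range.

moderate negative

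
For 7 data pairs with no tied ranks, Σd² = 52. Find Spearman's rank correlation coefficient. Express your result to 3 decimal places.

0.071

ρ = 1 − 6Σd² / [n(n²−1)] = 1 − 6×52 / (7×48)
  = 1 − 312/336 = 1 − 0.9286 ≈ 0.071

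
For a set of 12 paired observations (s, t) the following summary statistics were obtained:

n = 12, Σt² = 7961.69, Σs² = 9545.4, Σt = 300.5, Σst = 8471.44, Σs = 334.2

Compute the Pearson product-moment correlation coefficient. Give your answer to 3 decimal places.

0.318

r = (nΣst − ΣsΣt) / √[(nΣs² − (Σs)²)(nΣt² − (Σt)²)]
Numerator: 12×8471.44 − 334.2×300.5 = 1230.18
Denominator: √[(114544.8 − 111689.64)(95540.28 − 90300.25)] = √[2855.16 × 5240.03] = 3867.9612
r = 1230.18 / 3867.9612 ≈ 0.318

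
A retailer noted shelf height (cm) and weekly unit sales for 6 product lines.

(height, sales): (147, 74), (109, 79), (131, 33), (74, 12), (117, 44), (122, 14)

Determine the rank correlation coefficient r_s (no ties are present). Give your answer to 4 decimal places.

0.2571

Rank height: 6, 2, 5, 1, 3, 4
Rank sales: 5, 6, 3, 1, 4, 2
d = rank(height) − rank(sales): 1, -4, 2, 0, -1, 2; Σd² = 26
ρ = 1 − 6Σd² / [n(n²−1)] = 1 − 6×26 / (6×35) = 1 − 156/210 ≈ 0.2571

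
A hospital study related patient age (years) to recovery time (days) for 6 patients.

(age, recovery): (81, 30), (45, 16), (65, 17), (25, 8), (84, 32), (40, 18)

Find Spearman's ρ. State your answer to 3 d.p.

0.829

Rank age: 5, 3, 4, 1, 6, 2
Rank recovery: 5, 2, 3, 1, 6, 4
d = rank(age) − rank(recovery): 0, 1, 1, 0, 0, -2; Σd² = 6
ρ = 1 − 6Σd² / [n(n²−1)] = 1 − 6×6 / (6×35) = 1 − 36/210 ≈ 0.829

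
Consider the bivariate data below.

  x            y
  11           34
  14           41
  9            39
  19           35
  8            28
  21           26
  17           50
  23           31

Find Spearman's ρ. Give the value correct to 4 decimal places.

Rank x: 3, 4, 2, 6, 1, 7, 5, 8
Rank y: 4, 7, 6, 5, 2, 1, 8, 3
d = rank(x) − rank(y): -1, -3, -4, 1, -1, 6, -3, 5; Σd² = 98
ρ = 1 − 6Σd² / [n(n²−1)] = 1 − 6×98 / (8×63) = 1 − 588/504 ≈ -0.1667

-0.1667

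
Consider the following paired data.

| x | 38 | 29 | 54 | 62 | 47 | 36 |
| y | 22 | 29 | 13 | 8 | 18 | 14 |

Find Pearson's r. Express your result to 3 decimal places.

-0.845

n = 6, Σx = 266, Σy = 104, Σx² = 12550, Σy² = 2078, Σxy = 4225
nΣxy − ΣxΣy = 25350 − 27664 = -2314
nΣx² − (Σx)² = 75300 − 70756 = 4544; nΣy² − (Σy)² = 12468 − 10816 = 1652
r = -2314 / √(4544 × 1652) = -2314 / 2739.8336 ≈ -0.845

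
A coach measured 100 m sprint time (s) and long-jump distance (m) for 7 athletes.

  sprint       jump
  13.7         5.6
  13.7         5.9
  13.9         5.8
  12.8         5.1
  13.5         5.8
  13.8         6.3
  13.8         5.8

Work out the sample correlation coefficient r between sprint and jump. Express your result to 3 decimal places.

n = 7, Σx = 95.2, Σy = 40.3, Σx² = 1295.56, Σy² = 232.79, Σxy = 548.73
nΣxy − ΣxΣy = 3841.11 − 3836.56 = 4.55
nΣx² − (Σx)² = 9068.92 − 9063.04 = 5.88; nΣy² − (Σy)² = 1629.53 − 1624.09 = 5.44
r = 4.55 / √(5.88 × 5.44) = 4.55 / 5.6557 ≈ 0.804

0.804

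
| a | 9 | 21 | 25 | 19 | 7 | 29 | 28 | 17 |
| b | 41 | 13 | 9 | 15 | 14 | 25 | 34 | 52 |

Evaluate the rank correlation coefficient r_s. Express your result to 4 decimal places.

-0.1667

Rank a: 2, 5, 6, 4, 1, 8, 7, 3
Rank b: 7, 2, 1, 4, 3, 5, 6, 8
d = rank(a) − rank(b): -5, 3, 5, 0, -2, 3, 1, -5; Σd² = 98
ρ = 1 − 6Σd² / [n(n²−1)] = 1 − 6×98 / (8×63) = 1 − 588/504 ≈ -0.1667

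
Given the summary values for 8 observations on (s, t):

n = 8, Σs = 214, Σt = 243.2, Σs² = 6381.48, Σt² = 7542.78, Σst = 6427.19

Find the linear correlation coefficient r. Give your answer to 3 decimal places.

-0.250

r = (nΣst − ΣsΣt) / √[(nΣs² − (Σs)²)(nΣt² − (Σt)²)]
Numerator: 8×6427.19 − 214×243.2 = -627.28
Denominator: √[(51051.84 − 45796)(60342.24 − 59146.24)] = √[5255.84 × 1196] = 2507.1866
r = -627.28 / 2507.1866 ≈ -0.250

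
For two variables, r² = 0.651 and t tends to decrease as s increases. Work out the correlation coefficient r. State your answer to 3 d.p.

|r| = √0.651 = 0.807
The association is negative, so r = −0.807.

-0.807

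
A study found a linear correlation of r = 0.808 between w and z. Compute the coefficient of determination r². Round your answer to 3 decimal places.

0.653

r² = (0.808)² = 0.653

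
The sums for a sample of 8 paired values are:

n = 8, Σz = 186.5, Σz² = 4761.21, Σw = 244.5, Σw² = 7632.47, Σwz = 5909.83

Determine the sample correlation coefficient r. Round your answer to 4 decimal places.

r = (nΣwz − ΣwΣz) / √[(nΣw² − (Σw)²)(nΣz² − (Σz)²)]
Numerator: 8×5909.83 − 244.5×186.5 = 1679.39
Denominator: √[(61059.76 − 59780.25)(38089.68 − 34782.25)] = √[1279.51 × 3307.43] = 2057.1557
r = 1679.39 / 2057.1557 ≈ 0.8164

0.8164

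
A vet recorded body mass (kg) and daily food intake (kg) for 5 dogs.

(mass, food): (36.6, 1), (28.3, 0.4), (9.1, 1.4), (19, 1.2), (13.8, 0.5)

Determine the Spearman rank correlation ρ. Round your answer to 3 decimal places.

-0.500

Rank mass: 5, 4, 1, 3, 2
Rank food: 3, 1, 5, 4, 2
d = rank(mass) − rank(food): 2, 3, -4, -1, 0; Σd² = 30
ρ = 1 − 6Σd² / [n(n²−1)] = 1 − 6×30 / (5×24) = 1 − 180/120 ≈ -0.500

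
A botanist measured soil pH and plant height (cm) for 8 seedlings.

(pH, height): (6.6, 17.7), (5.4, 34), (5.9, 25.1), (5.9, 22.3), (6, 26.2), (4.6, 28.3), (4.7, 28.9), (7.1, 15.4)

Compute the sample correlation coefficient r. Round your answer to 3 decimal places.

n = 8, Σx = 46.2, Σy = 197.9, Σx² = 272, Σy² = 5156.29, Σxy = 1112.63
nΣxy − ΣxΣy = 8901.04 − 9142.98 = -241.94
nΣx² − (Σx)² = 2176 − 2134.44 = 41.56; nΣy² − (Σy)² = 41250.32 − 39164.41 = 2085.91
r = -241.94 / √(41.56 × 2085.91) = -241.94 / 294.4324 ≈ -0.822

-0.822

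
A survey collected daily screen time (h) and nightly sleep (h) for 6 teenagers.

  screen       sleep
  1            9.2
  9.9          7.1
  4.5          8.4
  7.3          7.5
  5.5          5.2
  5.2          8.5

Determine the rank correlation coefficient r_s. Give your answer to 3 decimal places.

Rank screen: 1, 6, 2, 5, 4, 3
Rank sleep: 6, 2, 4, 3, 1, 5
d = rank(screen) − rank(sleep): -5, 4, -2, 2, 3, -2; Σd² = 62
ρ = 1 − 6Σd² / [n(n²−1)] = 1 − 6×62 / (6×35) = 1 − 372/210 ≈ -0.771

-0.771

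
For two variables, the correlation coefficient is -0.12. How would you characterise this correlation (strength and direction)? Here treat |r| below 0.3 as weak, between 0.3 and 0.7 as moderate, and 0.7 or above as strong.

weak negative

r = -0.12 < 0 so the relationship is negative.
|r| = 0.12, which falls in the weak range.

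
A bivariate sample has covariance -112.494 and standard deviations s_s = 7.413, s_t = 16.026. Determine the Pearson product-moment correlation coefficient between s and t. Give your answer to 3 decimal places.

-0.947

r = Cov(s,t) / (s_s · s_t) = -112.494 / (7.413 × 16.026)
  = -112.494 / 118.8007 ≈ -0.947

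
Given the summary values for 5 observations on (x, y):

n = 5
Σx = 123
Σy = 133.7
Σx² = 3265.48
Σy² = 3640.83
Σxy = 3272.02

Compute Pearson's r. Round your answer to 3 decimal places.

-0.135

r = (nΣxy − ΣxΣy) / √[(nΣx² − (Σx)²)(nΣy² − (Σy)²)]
Numerator: 5×3272.02 − 123×133.7 = -85
Denominator: √[(16327.4 − 15129)(18204.15 − 17875.69)] = √[1198.4 × 328.46] = 627.3966
r = -85 / 627.3966 ≈ -0.135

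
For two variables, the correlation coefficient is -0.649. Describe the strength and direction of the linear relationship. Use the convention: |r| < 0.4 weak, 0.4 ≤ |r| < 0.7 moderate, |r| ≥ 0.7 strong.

moderate negative

r = -0.649 < 0 so the relationship is negative.
|r| = 0.649, which falls in the moderate range.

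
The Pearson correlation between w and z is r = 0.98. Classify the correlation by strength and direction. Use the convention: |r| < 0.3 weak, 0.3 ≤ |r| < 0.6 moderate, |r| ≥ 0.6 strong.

strong positive

r = 0.98 > 0 so the relationship is positive.
|r| = 0.98, which falls in the strong range.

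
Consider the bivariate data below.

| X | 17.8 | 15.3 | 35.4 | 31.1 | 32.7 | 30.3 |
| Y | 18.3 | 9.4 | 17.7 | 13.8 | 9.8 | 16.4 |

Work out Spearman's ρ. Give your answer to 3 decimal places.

0.200

Rank X: 2, 1, 6, 4, 5, 3
Rank Y: 6, 1, 5, 3, 2, 4
d = rank(X) − rank(Y): -4, 0, 1, 1, 3, -1; Σd² = 28
ρ = 1 − 6Σd² / [n(n²−1)] = 1 − 6×28 / (6×35) = 1 − 168/210 ≈ 0.200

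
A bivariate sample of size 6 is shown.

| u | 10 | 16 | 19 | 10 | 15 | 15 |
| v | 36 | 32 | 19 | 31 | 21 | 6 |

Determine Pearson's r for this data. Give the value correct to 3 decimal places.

n = 6, Σu = 85, Σv = 145, Σu² = 1267, Σv² = 4119, Σuv = 1948
nΣuv − ΣuΣv = 11688 − 12325 = -637
nΣu² − (Σu)² = 7602 − 7225 = 377; nΣv² − (Σv)² = 24714 − 21025 = 3689
r = -637 / √(377 × 3689) = -637 / 1179.3019 ≈ -0.540

-0.540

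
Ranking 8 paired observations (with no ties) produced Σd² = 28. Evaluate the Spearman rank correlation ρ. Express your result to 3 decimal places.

ρ = 1 − 6Σd² / [n(n²−1)] = 1 − 6×28 / (8×63)
  = 1 − 168/504 = 1 − 0.3333 ≈ 0.667

0.667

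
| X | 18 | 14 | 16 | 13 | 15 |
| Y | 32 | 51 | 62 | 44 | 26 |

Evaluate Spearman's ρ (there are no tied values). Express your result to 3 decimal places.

-0.100

Rank X: 5, 2, 4, 1, 3
Rank Y: 2, 4, 5, 3, 1
d = rank(X) − rank(Y): 3, -2, -1, -2, 2; Σd² = 22
ρ = 1 − 6Σd² / [n(n²−1)] = 1 − 6×22 / (5×24) = 1 − 132/120 ≈ -0.100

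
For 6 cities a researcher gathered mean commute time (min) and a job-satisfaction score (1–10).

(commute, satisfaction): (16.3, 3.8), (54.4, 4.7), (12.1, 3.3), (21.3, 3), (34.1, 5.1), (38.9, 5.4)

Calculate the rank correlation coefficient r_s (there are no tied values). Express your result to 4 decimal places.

0.6571

Rank commute: 2, 6, 1, 3, 4, 5
Rank satisfaction: 3, 4, 2, 1, 5, 6
d = rank(commute) − rank(satisfaction): -1, 2, -1, 2, -1, -1; Σd² = 12
ρ = 1 − 6Σd² / [n(n²−1)] = 1 − 6×12 / (6×35) = 1 − 72/210 ≈ 0.6571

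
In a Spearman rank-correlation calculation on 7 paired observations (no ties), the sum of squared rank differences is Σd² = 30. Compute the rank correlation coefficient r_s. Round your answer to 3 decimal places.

0.464

ρ = 1 − 6Σd² / [n(n²−1)] = 1 − 6×30 / (7×48)
  = 1 − 180/336 = 1 − 0.5357 ≈ 0.464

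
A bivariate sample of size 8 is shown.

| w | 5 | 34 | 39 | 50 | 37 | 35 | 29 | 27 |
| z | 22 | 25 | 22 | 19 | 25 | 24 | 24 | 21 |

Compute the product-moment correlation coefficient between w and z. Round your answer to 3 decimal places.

n = 8, Σw = 256, Σz = 182, Σw² = 9366, Σz² = 4172, Σwz = 5796
nΣwz − ΣwΣz = 46368 − 46592 = -224
nΣw² − (Σw)² = 74928 − 65536 = 9392; nΣz² − (Σz)² = 33376 − 33124 = 252
r = -224 / √(9392 × 252) = -224 / 1538.4356 ≈ -0.146

-0.146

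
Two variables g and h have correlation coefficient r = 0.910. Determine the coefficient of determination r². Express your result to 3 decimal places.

r² = (0.910)² = 0.828

0.828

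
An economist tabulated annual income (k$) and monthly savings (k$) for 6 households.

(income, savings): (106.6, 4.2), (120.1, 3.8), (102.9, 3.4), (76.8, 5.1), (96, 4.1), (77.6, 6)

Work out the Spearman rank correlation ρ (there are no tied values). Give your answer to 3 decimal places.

-0.657

Rank income: 5, 6, 4, 1, 3, 2
Rank savings: 4, 2, 1, 5, 3, 6
d = rank(income) − rank(savings): 1, 4, 3, -4, 0, -4; Σd² = 58
ρ = 1 − 6Σd² / [n(n²−1)] = 1 − 6×58 / (6×35) = 1 − 348/210 ≈ -0.657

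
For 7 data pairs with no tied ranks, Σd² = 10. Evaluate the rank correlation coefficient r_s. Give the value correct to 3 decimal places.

0.821

ρ = 1 − 6Σd² / [n(n²−1)] = 1 − 6×10 / (7×48)
  = 1 − 60/336 = 1 − 0.1786 ≈ 0.821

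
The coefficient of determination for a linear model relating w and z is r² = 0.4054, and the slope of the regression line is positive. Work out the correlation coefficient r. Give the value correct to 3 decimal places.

|r| = √0.4054 = 0.637
The association is positive, so r = 0.637.

0.637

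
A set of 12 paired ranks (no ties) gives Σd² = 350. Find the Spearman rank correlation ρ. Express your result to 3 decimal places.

-0.224

ρ = 1 − 6Σd² / [n(n²−1)] = 1 − 6×350 / (12×143)
  = 1 − 2100/1716 = 1 − 1.2238 ≈ -0.224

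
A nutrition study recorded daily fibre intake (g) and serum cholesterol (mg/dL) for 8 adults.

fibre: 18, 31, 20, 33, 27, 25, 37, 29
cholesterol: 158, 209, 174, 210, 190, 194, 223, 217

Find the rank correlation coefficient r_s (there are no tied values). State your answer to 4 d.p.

0.9048

Rank fibre: 1, 6, 2, 7, 4, 3, 8, 5
Rank cholesterol: 1, 5, 2, 6, 3, 4, 8, 7
d = rank(fibre) − rank(cholesterol): 0, 1, 0, 1, 1, -1, 0, -2; Σd² = 8
ρ = 1 − 6Σd² / [n(n²−1)] = 1 − 6×8 / (8×63) = 1 − 48/504 ≈ 0.9048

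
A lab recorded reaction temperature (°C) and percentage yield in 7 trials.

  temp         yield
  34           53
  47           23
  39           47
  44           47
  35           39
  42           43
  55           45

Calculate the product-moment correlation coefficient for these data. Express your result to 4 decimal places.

-0.3075

n = 7, Σx = 296, Σy = 297, Σx² = 12836, Σy² = 13151, Σxy = 12430
nΣxy − ΣxΣy = 87010 − 87912 = -902
nΣx² − (Σx)² = 89852 − 87616 = 2236; nΣy² − (Σy)² = 92057 − 88209 = 3848
r = -902 / √(2236 × 3848) = -902 / 2933.2794 ≈ -0.3075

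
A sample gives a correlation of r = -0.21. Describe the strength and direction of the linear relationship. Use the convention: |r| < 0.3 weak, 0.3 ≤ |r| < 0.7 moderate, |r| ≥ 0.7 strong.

weak negative

r = -0.21 < 0 so the relationship is negative.
|r| = 0.21, which falls in the weak range.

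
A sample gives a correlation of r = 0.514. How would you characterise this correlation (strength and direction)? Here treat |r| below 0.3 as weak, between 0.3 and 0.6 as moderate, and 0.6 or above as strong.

moderate positive

r = 0.514 > 0 so the relationship is positive.
|r| = 0.514, which falls in the moderate range.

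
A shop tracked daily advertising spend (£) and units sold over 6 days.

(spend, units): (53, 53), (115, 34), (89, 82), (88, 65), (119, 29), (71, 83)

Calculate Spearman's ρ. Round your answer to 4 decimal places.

Rank spend: 1, 5, 4, 3, 6, 2
Rank units: 3, 2, 5, 4, 1, 6
d = rank(spend) − rank(units): -2, 3, -1, -1, 5, -4; Σd² = 56
ρ = 1 − 6Σd² / [n(n²−1)] = 1 − 6×56 / (6×35) = 1 − 336/210 ≈ -0.6000

-0.6000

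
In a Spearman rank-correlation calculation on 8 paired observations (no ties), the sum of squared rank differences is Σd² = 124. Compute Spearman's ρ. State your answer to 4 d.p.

-0.4762

ρ = 1 − 6Σd² / [n(n²−1)] = 1 − 6×124 / (8×63)
  = 1 − 744/504 = 1 − 1.47619 ≈ -0.4762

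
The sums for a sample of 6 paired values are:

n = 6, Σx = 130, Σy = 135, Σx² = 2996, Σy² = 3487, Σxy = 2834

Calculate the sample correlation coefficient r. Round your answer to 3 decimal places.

-0.321

r = (nΣxy − ΣxΣy) / √[(nΣx² − (Σx)²)(nΣy² − (Σy)²)]
Numerator: 6×2834 − 130×135 = -546
Denominator: √[(17976 − 16900)(20922 − 18225)] = √[1076 × 2697] = 1703.5175
r = -546 / 1703.5175 ≈ -0.321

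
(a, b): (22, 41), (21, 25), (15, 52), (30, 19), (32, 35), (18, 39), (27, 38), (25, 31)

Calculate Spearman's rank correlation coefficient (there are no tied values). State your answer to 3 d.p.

-0.571

Rank a: 4, 3, 1, 7, 8, 2, 6, 5
Rank b: 7, 2, 8, 1, 4, 6, 5, 3
d = rank(a) − rank(b): -3, 1, -7, 6, 4, -4, 1, 2; Σd² = 132
ρ = 1 − 6Σd² / [n(n²−1)] = 1 − 6×132 / (8×63) = 1 − 792/504 ≈ -0.571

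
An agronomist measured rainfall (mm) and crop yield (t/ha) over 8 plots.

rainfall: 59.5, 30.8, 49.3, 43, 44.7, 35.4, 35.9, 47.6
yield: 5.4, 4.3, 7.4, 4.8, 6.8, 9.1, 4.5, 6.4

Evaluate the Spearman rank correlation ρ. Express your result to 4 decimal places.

0.3333

Rank rainfall: 8, 1, 7, 4, 5, 2, 3, 6
Rank yield: 4, 1, 7, 3, 6, 8, 2, 5
d = rank(rainfall) − rank(yield): 4, 0, 0, 1, -1, -6, 1, 1; Σd² = 56
ρ = 1 − 6Σd² / [n(n²−1)] = 1 − 6×56 / (8×63) = 1 − 336/504 ≈ 0.3333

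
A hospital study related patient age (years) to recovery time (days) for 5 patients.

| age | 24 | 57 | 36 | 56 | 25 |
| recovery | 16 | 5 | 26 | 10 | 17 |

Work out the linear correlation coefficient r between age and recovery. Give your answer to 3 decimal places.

n = 5, Σx = 198, Σy = 74, Σx² = 8882, Σy² = 1346, Σxy = 2590
nΣxy − ΣxΣy = 12950 − 14652 = -1702
nΣx² − (Σx)² = 44410 − 39204 = 5206; nΣy² − (Σy)² = 6730 − 5476 = 1254
r = -1702 / √(5206 × 1254) = -1702 / 2555.0585 ≈ -0.666

-0.666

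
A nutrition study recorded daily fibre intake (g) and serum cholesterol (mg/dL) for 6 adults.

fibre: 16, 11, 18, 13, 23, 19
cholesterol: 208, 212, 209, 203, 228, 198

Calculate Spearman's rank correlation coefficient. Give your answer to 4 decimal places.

0.0857

Rank fibre: 3, 1, 4, 2, 6, 5
Rank cholesterol: 3, 5, 4, 2, 6, 1
d = rank(fibre) − rank(cholesterol): 0, -4, 0, 0, 0, 4; Σd² = 32
ρ = 1 − 6Σd² / [n(n²−1)] = 1 − 6×32 / (6×35) = 1 − 192/210 ≈ 0.0857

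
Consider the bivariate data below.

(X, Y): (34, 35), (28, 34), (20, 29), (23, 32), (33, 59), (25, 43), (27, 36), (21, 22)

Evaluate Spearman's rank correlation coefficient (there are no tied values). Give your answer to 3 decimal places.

Rank X: 8, 6, 1, 3, 7, 4, 5, 2
Rank Y: 5, 4, 2, 3, 8, 7, 6, 1
d = rank(X) − rank(Y): 3, 2, -1, 0, -1, -3, -1, 1; Σd² = 26
ρ = 1 − 6Σd² / [n(n²−1)] = 1 − 6×26 / (8×63) = 1 − 156/504 ≈ 0.690

0.690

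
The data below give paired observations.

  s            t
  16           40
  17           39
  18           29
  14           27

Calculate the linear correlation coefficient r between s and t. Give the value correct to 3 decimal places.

n = 4, Σs = 65, Σt = 135, Σs² = 1065, Σt² = 4691, Σst = 2203
nΣst − ΣsΣt = 8812 − 8775 = 37
nΣs² − (Σs)² = 4260 − 4225 = 35; nΣt² − (Σt)² = 18764 − 18225 = 539
r = 37 / √(35 × 539) = 37 / 137.3499 ≈ 0.269

0.269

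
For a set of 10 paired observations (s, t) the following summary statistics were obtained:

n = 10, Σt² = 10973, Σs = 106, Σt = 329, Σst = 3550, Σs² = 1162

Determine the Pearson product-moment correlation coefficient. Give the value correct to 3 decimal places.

0.828

r = (nΣst − ΣsΣt) / √[(nΣs² − (Σs)²)(nΣt² − (Σt)²)]
Numerator: 10×3550 − 106×329 = 626
Denominator: √[(11620 − 11236)(109730 − 108241)] = √[384 × 1489] = 756.1587
r = 626 / 756.1587 ≈ 0.828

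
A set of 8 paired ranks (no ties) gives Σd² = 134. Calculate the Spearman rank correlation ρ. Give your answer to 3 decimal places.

ρ = 1 − 6Σd² / [n(n²−1)] = 1 − 6×134 / (8×63)
  = 1 − 804/504 = 1 − 1.5952 ≈ -0.595

-0.595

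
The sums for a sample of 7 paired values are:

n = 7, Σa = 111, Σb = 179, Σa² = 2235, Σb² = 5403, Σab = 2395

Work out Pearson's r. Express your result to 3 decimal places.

r = (nΣab − ΣaΣb) / √[(nΣa² − (Σa)²)(nΣb² − (Σb)²)]
Numerator: 7×2395 − 111×179 = -3104
Denominator: √[(15645 − 12321)(37821 − 32041)] = √[3324 × 5780] = 4383.2317
r = -3104 / 4383.2317 ≈ -0.708

-0.708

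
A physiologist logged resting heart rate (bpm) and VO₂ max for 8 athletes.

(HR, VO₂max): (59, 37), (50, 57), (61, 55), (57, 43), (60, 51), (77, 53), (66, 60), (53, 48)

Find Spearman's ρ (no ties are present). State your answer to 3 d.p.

Rank HR: 4, 1, 6, 3, 5, 8, 7, 2
Rank VO₂max: 1, 7, 6, 2, 4, 5, 8, 3
d = rank(HR) − rank(VO₂max): 3, -6, 0, 1, 1, 3, -1, -1; Σd² = 58
ρ = 1 − 6Σd² / [n(n²−1)] = 1 − 6×58 / (8×63) = 1 − 348/504 ≈ 0.310

0.310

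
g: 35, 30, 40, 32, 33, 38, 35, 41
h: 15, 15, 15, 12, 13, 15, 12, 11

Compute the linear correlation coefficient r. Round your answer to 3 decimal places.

n = 8, Σg = 284, Σh = 108, Σg² = 10188, Σh² = 1478, Σgh = 3829
nΣgh − ΣgΣh = 30632 − 30672 = -40
nΣg² − (Σg)² = 81504 − 80656 = 848; nΣh² − (Σh)² = 11824 − 11664 = 160
r = -40 / √(848 × 160) = -40 / 368.3477 ≈ -0.109

-0.109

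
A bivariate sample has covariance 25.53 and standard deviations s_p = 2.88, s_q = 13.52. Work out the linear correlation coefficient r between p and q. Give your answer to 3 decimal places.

0.656

r = Cov(p,q) / (s_p · s_q) = 25.53 / (2.88 × 13.52)
  = 25.53 / 38.9376 ≈ 0.656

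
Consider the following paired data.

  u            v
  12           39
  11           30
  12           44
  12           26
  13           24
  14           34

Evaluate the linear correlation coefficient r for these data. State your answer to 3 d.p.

-0.092

n = 6, Σu = 74, Σv = 197, Σu² = 918, Σv² = 6765, Σuv = 2426
nΣuv − ΣuΣv = 14556 − 14578 = -22
nΣu² − (Σu)² = 5508 − 5476 = 32; nΣv² − (Σv)² = 40590 − 38809 = 1781
r = -22 / √(32 × 1781) = -22 / 238.7300 ≈ -0.092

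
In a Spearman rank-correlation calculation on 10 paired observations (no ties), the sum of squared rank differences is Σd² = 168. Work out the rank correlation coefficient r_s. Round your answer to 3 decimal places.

-0.018

ρ = 1 − 6Σd² / [n(n²−1)] = 1 − 6×168 / (10×99)
  = 1 − 1008/990 = 1 − 1.0182 ≈ -0.018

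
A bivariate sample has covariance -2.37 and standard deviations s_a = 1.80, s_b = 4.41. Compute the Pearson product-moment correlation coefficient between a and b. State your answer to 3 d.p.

r = Cov(a,b) / (s_a · s_b) = -2.37 / (1.80 × 4.41)
  = -2.37 / 7.9380 ≈ -0.299

-0.299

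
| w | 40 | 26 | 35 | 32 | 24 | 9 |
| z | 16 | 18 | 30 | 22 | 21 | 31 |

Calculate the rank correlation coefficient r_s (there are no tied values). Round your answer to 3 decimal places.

-0.486

Rank w: 6, 3, 5, 4, 2, 1
Rank z: 1, 2, 5, 4, 3, 6
d = rank(w) − rank(z): 5, 1, 0, 0, -1, -5; Σd² = 52
ρ = 1 − 6Σd² / [n(n²−1)] = 1 − 6×52 / (6×35) = 1 − 312/210 ≈ -0.486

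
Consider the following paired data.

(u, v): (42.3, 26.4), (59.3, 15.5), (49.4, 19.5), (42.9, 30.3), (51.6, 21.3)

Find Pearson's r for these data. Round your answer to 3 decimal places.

-0.924

n = 5, Σu = 245.5, Σv = 113, Σu² = 12249.11, Σv² = 2689.24, Σuv = 5398.12
nΣuv − ΣuΣv = 26990.6 − 27741.5 = -750.9
nΣu² − (Σu)² = 61245.55 − 60270.25 = 975.3; nΣv² − (Σv)² = 13446.2 − 12769 = 677.2
r = -750.9 / √(975.3 × 677.2) = -750.9 / 812.6950 ≈ -0.924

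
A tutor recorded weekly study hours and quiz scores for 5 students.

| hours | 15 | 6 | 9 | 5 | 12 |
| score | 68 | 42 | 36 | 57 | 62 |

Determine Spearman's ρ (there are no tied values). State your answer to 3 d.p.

Rank hours: 5, 2, 3, 1, 4
Rank score: 5, 2, 1, 3, 4
d = rank(hours) − rank(score): 0, 0, 2, -2, 0; Σd² = 8
ρ = 1 − 6Σd² / [n(n²−1)] = 1 − 6×8 / (5×24) = 1 − 48/120 ≈ 0.600

0.600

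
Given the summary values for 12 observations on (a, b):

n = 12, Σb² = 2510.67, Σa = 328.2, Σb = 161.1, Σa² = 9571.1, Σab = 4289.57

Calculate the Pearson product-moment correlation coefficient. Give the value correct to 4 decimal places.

r = (nΣab − ΣaΣb) / √[(nΣa² − (Σa)²)(nΣb² − (Σb)²)]
Numerator: 12×4289.57 − 328.2×161.1 = -1398.18
Denominator: √[(114853.2 − 107715.24)(30128.04 − 25953.21)] = √[7137.96 × 4174.83] = 5458.9165
r = -1398.18 / 5458.9165 ≈ -0.2561

-0.2561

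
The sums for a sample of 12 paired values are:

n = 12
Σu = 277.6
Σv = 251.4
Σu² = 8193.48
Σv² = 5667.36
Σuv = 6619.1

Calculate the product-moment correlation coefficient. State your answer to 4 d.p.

r = (nΣuv − ΣuΣv) / √[(nΣu² − (Σu)²)(nΣv² − (Σv)²)]
Numerator: 12×6619.1 − 277.6×251.4 = 9640.56
Denominator: √[(98321.76 − 77061.76)(68008.32 − 63201.96)] = √[21260 × 4806.36] = 10108.5713
r = 9640.56 / 10108.5713 ≈ 0.9537

0.9537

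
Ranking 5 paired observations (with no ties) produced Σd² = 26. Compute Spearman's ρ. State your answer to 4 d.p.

-0.3000

ρ = 1 − 6Σd² / [n(n²−1)] = 1 − 6×26 / (5×24)
  = 1 − 156/120 = 1 − 1.30000 ≈ -0.3000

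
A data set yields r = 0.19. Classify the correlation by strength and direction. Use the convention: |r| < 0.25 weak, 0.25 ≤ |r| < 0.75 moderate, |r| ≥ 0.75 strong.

r = 0.19 > 0 so the relationship is positive.
|r| = 0.19, which falls in the weak range.

weak positive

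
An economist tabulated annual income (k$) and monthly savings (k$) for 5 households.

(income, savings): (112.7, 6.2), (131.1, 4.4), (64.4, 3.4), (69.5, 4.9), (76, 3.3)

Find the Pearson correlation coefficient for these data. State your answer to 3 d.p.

0.508

n = 5, Σx = 453.7, Σy = 22.2, Σx² = 44642.11, Σy² = 104.26, Σxy = 2085.89
nΣxy − ΣxΣy = 10429.45 − 10072.14 = 357.31
nΣx² − (Σx)² = 223210.55 − 205843.69 = 17366.86; nΣy² − (Σy)² = 521.3 − 492.84 = 28.46
r = 357.31 / √(17366.86 × 28.46) = 357.31 / 703.0369 ≈ 0.508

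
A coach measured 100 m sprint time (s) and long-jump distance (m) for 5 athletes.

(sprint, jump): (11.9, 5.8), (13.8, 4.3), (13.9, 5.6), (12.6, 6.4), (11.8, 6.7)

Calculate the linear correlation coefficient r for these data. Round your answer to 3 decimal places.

n = 5, Σx = 64, Σy = 28.8, Σx² = 823.26, Σy² = 169.34, Σxy = 365.9
nΣxy − ΣxΣy = 1829.5 − 1843.2 = -13.7
nΣx² − (Σx)² = 4116.3 − 4096 = 20.3; nΣy² − (Σy)² = 846.7 − 829.44 = 17.26
r = -13.7 / √(20.3 × 17.26) = -13.7 / 18.7184 ≈ -0.732

-0.732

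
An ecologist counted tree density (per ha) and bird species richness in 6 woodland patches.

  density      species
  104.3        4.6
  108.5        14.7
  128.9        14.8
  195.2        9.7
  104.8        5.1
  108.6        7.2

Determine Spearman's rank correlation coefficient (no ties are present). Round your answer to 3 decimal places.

0.714

Rank density: 1, 3, 5, 6, 2, 4
Rank species: 1, 5, 6, 4, 2, 3
d = rank(density) − rank(species): 0, -2, -1, 2, 0, 1; Σd² = 10
ρ = 1 − 6Σd² / [n(n²−1)] = 1 − 6×10 / (6×35) = 1 − 60/210 ≈ 0.714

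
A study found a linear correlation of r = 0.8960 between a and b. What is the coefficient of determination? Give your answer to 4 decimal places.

0.8028

r² = (0.8960)² = 0.8028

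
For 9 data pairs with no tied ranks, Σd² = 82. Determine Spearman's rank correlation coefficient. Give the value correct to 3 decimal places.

0.317

ρ = 1 − 6Σd² / [n(n²−1)] = 1 − 6×82 / (9×80)
  = 1 − 492/720 = 1 − 0.6833 ≈ 0.317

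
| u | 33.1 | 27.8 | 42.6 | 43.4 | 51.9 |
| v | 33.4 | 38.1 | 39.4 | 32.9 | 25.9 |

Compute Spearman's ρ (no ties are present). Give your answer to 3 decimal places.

-0.700

Rank u: 2, 1, 3, 4, 5
Rank v: 3, 4, 5, 2, 1
d = rank(u) − rank(v): -1, -3, -2, 2, 4; Σd² = 34
ρ = 1 − 6Σd² / [n(n²−1)] = 1 − 6×34 / (5×24) = 1 − 204/120 ≈ -0.700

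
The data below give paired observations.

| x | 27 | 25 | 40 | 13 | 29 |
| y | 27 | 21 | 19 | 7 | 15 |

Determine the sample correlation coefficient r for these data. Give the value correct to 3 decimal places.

n = 5, Σx = 134, Σy = 89, Σx² = 3964, Σy² = 1805, Σxy = 2540
nΣxy − ΣxΣy = 12700 − 11926 = 774
nΣx² − (Σx)² = 19820 − 17956 = 1864; nΣy² − (Σy)² = 9025 − 7921 = 1104
r = 774 / √(1864 × 1104) = 774 / 1434.5229 ≈ 0.540

0.540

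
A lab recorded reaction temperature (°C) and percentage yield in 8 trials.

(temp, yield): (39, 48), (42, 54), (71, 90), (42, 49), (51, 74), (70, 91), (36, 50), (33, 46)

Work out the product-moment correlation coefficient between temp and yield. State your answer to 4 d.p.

0.9765

n = 8, Σx = 384, Σy = 502, Σx² = 19976, Σy² = 34094, Σxy = 26050
nΣxy − ΣxΣy = 208400 − 192768 = 15632
nΣx² − (Σx)² = 159808 − 147456 = 12352; nΣy² − (Σy)² = 272752 − 252004 = 20748
r = 15632 / √(12352 × 20748) = 15632 / 16008.7256 ≈ 0.9765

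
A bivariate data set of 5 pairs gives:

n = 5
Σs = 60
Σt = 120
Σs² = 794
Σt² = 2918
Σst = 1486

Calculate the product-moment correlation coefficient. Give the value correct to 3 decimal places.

0.867

r = (nΣst − ΣsΣt) / √[(nΣs² − (Σs)²)(nΣt² − (Σt)²)]
Numerator: 5×1486 − 60×120 = 230
Denominator: √[(3970 − 3600)(14590 − 14400)] = √[370 × 190] = 265.1415
r = 230 / 265.1415 ≈ 0.867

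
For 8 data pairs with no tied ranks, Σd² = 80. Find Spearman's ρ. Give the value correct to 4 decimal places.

ρ = 1 − 6Σd² / [n(n²−1)] = 1 − 6×80 / (8×63)
  = 1 − 480/504 = 1 − 0.95238 ≈ 0.0476

0.0476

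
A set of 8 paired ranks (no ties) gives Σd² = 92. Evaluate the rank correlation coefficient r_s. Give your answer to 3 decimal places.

ρ = 1 − 6Σd² / [n(n²−1)] = 1 − 6×92 / (8×63)
  = 1 − 552/504 = 1 − 1.0952 ≈ -0.095

-0.095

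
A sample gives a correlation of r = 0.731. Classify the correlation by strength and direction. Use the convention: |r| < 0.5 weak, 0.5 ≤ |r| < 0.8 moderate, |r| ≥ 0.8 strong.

moderate positive

r = 0.731 > 0 so the relationship is positive.
|r| = 0.731, which falls in the moderate range.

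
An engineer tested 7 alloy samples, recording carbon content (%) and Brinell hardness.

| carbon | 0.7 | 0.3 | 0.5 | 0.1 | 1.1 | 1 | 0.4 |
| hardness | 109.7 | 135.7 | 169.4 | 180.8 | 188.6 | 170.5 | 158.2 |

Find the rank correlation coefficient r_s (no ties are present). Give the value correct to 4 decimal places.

Rank carbon: 5, 2, 4, 1, 7, 6, 3
Rank hardness: 1, 2, 4, 6, 7, 5, 3
d = rank(carbon) − rank(hardness): 4, 0, 0, -5, 0, 1, 0; Σd² = 42
ρ = 1 − 6Σd² / [n(n²−1)] = 1 − 6×42 / (7×48) = 1 − 252/336 ≈ 0.2500

0.2500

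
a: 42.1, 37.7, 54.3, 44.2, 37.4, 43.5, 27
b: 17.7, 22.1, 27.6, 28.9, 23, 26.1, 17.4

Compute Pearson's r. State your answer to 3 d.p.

0.718

n = 7, Σa = 286.2, Σb = 162.8, Σa² = 12115.84, Σb² = 3911.64, Σab = 6819.75
nΣab − ΣaΣb = 47738.25 − 46593.36 = 1144.89
nΣa² − (Σa)² = 84810.88 − 81910.44 = 2900.44; nΣb² − (Σb)² = 27381.48 − 26503.84 = 877.64
r = 1144.89 / √(2900.44 × 877.64) = 1144.89 / 1595.4755 ≈ 0.718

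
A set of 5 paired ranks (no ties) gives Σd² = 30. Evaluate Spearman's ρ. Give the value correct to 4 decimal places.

-0.5000

ρ = 1 − 6Σd² / [n(n²−1)] = 1 − 6×30 / (5×24)
  = 1 − 180/120 = 1 − 1.50000 ≈ -0.5000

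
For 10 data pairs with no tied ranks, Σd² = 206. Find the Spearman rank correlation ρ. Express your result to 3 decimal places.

ρ = 1 − 6Σd² / [n(n²−1)] = 1 − 6×206 / (10×99)
  = 1 − 1236/990 = 1 − 1.2485 ≈ -0.248

-0.248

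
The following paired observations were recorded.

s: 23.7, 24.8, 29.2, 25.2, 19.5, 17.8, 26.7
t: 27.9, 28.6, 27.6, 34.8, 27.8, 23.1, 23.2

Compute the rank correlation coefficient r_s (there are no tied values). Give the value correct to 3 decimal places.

Rank s: 3, 4, 7, 5, 2, 1, 6
Rank t: 5, 6, 3, 7, 4, 1, 2
d = rank(s) − rank(t): -2, -2, 4, -2, -2, 0, 4; Σd² = 48
ρ = 1 − 6Σd² / [n(n²−1)] = 1 − 6×48 / (7×48) = 1 − 288/336 ≈ 0.143

0.143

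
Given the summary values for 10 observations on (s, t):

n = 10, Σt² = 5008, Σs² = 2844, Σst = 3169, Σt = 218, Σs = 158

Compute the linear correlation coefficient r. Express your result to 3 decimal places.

r = (nΣst − ΣsΣt) / √[(nΣs² − (Σs)²)(nΣt² − (Σt)²)]
Numerator: 10×3169 − 158×218 = -2754
Denominator: √[(28440 − 24964)(50080 − 47524)] = √[3476 × 2556] = 2980.7140
r = -2754 / 2980.7140 ≈ -0.924

-0.924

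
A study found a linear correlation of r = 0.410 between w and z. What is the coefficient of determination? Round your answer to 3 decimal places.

0.168

r² = (0.410)² = 0.168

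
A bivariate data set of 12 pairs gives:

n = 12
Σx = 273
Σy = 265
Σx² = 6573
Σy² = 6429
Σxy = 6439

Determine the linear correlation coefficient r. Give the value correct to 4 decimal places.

r = (nΣxy − ΣxΣy) / √[(nΣx² − (Σx)²)(nΣy² − (Σy)²)]
Numerator: 12×6439 − 273×265 = 4923
Denominator: √[(78876 − 74529)(77148 − 70225)] = √[4347 × 6923] = 5485.8255
r = 4923 / 5485.8255 ≈ 0.8974

0.8974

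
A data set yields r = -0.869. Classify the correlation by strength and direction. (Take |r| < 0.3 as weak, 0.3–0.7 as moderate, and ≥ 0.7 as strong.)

r = -0.869 < 0 so the relationship is negative.
|r| = 0.869, which falls in the strong range.

strong negative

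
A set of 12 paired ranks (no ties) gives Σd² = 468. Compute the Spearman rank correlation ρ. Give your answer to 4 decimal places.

ρ = 1 − 6Σd² / [n(n²−1)] = 1 − 6×468 / (12×143)
  = 1 − 2808/1716 = 1 − 1.63636 ≈ -0.6364

-0.6364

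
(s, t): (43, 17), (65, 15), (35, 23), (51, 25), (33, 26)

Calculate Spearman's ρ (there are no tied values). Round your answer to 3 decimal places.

Rank s: 3, 5, 2, 4, 1
Rank t: 2, 1, 3, 4, 5
d = rank(s) − rank(t): 1, 4, -1, 0, -4; Σd² = 34
ρ = 1 − 6Σd² / [n(n²−1)] = 1 − 6×34 / (5×24) = 1 − 204/120 ≈ -0.700

-0.700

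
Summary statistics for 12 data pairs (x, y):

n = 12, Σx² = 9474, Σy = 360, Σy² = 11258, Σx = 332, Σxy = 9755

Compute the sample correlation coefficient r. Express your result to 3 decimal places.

-0.564

r = (nΣxy − ΣxΣy) / √[(nΣx² − (Σx)²)(nΣy² − (Σy)²)]
Numerator: 12×9755 − 332×360 = -2460
Denominator: √[(113688 − 110224)(135096 − 129600)] = √[3464 × 5496] = 4363.2722
r = -2460 / 4363.2722 ≈ -0.564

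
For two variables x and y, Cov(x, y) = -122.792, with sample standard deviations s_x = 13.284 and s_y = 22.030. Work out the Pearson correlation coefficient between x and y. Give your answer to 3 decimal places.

-0.420

r = Cov(x,y) / (s_x · s_y) = -122.792 / (13.284 × 22.030)
  = -122.792 / 292.6465 ≈ -0.420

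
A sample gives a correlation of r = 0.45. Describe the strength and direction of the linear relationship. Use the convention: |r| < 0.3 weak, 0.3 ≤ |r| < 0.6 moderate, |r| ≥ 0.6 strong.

moderate positive

r = 0.45 > 0 so the relationship is positive.
|r| = 0.45, which falls in the moderate range.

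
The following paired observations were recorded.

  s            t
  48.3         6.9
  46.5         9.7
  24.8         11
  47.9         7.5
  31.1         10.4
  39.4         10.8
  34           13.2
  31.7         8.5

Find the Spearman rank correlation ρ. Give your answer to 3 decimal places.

Rank s: 8, 6, 1, 7, 2, 5, 4, 3
Rank t: 1, 4, 7, 2, 5, 6, 8, 3
d = rank(s) − rank(t): 7, 2, -6, 5, -3, -1, -4, 0; Σd² = 140
ρ = 1 − 6Σd² / [n(n²−1)] = 1 − 6×140 / (8×63) = 1 − 840/504 ≈ -0.667

-0.667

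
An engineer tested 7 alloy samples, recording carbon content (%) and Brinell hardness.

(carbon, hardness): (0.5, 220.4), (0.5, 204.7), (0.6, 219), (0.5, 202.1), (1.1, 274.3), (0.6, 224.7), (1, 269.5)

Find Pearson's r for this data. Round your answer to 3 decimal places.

0.977

n = 7, Σx = 4.8, Σy = 1614.7, Σx² = 3.68, Σy² = 377644.49, Σxy = 1151.05
nΣxy − ΣxΣy = 8057.35 − 7750.56 = 306.79
nΣx² − (Σx)² = 25.76 − 23.04 = 2.72; nΣy² − (Σy)² = 2643511.43 − 2607256.09 = 36255.34
r = 306.79 / √(2.72 × 36255.34) = 306.79 / 314.0295 ≈ 0.977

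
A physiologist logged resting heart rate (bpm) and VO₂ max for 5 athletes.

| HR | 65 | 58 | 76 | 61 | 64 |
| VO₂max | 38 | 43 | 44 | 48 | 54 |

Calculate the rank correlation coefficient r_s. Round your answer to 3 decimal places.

Rank HR: 4, 1, 5, 2, 3
Rank VO₂max: 1, 2, 3, 4, 5
d = rank(HR) − rank(VO₂max): 3, -1, 2, -2, -2; Σd² = 22
ρ = 1 − 6Σd² / [n(n²−1)] = 1 − 6×22 / (5×24) = 1 − 132/120 ≈ -0.100

-0.100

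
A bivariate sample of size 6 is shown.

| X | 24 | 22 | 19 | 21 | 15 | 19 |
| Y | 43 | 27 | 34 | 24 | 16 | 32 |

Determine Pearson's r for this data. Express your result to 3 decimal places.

n = 6, ΣX = 120, ΣY = 176, ΣX² = 2448, ΣY² = 5590, ΣXY = 3624
nΣXY − ΣXΣY = 21744 − 21120 = 624
nΣX² − (ΣX)² = 14688 − 14400 = 288; nΣY² − (ΣY)² = 33540 − 30976 = 2564
r = 624 / √(288 × 2564) = 624 / 859.3207 ≈ 0.726

0.726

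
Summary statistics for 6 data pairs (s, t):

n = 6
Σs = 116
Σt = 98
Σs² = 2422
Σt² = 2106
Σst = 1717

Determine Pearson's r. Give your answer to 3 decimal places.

-0.590

r = (nΣst − ΣsΣt) / √[(nΣs² − (Σs)²)(nΣt² − (Σt)²)]
Numerator: 6×1717 − 116×98 = -1066
Denominator: √[(14532 − 13456)(12636 − 9604)] = √[1076 × 3032] = 1806.2204
r = -1066 / 1806.2204 ≈ -0.590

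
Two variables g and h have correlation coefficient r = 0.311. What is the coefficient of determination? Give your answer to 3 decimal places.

0.097

r² = (0.311)² = 0.097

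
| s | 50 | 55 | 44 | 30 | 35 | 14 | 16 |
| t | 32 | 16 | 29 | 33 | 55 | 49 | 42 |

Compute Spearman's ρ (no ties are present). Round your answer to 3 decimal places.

Rank s: 6, 7, 5, 3, 4, 1, 2
Rank t: 3, 1, 2, 4, 7, 6, 5
d = rank(s) − rank(t): 3, 6, 3, -1, -3, -5, -3; Σd² = 98
ρ = 1 − 6Σd² / [n(n²−1)] = 1 − 6×98 / (7×48) = 1 − 588/336 ≈ -0.750

-0.750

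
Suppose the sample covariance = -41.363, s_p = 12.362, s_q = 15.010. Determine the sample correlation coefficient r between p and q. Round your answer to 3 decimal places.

-0.223

r = Cov(p,q) / (s_p · s_q) = -41.363 / (12.362 × 15.010)
  = -41.363 / 185.5536 ≈ -0.223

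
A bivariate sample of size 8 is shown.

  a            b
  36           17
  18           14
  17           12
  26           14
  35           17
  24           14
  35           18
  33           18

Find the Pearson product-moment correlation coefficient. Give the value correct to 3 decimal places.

n = 8, Σa = 224, Σb = 124, Σa² = 6700, Σb² = 1958, Σab = 3587
nΣab − ΣaΣb = 28696 − 27776 = 920
nΣa² − (Σa)² = 53600 − 50176 = 3424; nΣb² − (Σb)² = 15664 − 15376 = 288
r = 920 / √(3424 × 288) = 920 / 993.0317 ≈ 0.926

0.926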